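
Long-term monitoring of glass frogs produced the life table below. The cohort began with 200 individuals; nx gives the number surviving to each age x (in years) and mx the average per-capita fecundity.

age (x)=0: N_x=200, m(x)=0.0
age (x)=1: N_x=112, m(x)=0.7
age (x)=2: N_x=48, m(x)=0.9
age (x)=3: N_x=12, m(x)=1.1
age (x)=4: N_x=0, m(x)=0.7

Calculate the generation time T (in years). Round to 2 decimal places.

lx = nx/n0 = nx/200: 1, 0.56, 0.24, 0.06, 0
lx·mx: 0, 0.392, 0.216, 0.066, 0 → R0 = 0.674
x·lx·mx: 0, 0.392, 0.432, 0.198, 0 → Σ = 1.022
T = 1.022 / 0.674 = 1.51632… → 1.52

1.52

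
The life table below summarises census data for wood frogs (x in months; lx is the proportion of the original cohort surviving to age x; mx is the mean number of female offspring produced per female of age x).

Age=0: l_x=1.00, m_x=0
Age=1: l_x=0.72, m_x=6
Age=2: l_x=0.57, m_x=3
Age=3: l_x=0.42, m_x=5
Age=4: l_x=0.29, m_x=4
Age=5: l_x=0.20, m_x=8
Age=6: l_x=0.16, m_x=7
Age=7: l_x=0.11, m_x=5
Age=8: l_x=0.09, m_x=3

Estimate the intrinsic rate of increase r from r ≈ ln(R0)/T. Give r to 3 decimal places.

0.831

R0 = Σ lx·mx = 0 + 4.32 + 1.71 + 2.1 + 1.16 + 1.6 + 1.12 + 0.55 + 0.27 = 12.83
Σ x·lx·mx = 39.41; T = 39.41/12.83 = 3.07171…
r ≈ ln(R0)/T = ln(12.83)/3.07171… = 0.83074… → 0.831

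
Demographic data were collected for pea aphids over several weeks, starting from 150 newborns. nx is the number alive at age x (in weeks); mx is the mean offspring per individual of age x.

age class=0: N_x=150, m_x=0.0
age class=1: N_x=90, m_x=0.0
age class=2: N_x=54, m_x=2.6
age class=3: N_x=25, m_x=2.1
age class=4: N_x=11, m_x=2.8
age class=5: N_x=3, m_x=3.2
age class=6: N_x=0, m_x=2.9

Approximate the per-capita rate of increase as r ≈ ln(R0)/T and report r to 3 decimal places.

lx = nx/n0 = nx/150: 1, 0.6, 0.36, 0.16667…, 0.07333…, 0.02, 0
R0 = Σ lx·mx = 0 + 0 + 0.936 + 0.35… + 0.20533… + 0.064 + 0 = 1.555333…
Σ x·lx·mx = 4.063333…; T = 4.063333…/1.555333… = 2.61252…
r ≈ ln(R0)/T = ln(1.555333…)/2.61252… = 0.16907… → 0.169

0.169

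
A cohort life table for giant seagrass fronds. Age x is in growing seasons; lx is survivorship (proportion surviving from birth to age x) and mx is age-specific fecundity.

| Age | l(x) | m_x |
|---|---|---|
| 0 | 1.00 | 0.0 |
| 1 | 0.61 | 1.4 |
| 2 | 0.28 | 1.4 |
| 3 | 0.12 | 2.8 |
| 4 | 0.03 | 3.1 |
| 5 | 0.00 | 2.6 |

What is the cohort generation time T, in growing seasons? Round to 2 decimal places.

1.80

lx·mx: 0, 0.854, 0.392, 0.336, 0.093, 0 → R0 = 1.675
x·lx·mx: 0, 0.854, 0.784, 1.008, 0.372, 0 → Σ = 3.018
T = 3.018 / 1.675 = 1.801791… → 1.80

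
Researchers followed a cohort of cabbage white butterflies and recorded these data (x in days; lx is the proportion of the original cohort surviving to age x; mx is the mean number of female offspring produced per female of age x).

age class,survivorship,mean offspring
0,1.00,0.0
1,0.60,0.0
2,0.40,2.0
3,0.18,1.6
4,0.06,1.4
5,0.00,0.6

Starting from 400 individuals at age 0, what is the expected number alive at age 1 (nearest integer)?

240

Expected survivors = N0 · l_1 = 400 × 0.60 = 240 → 240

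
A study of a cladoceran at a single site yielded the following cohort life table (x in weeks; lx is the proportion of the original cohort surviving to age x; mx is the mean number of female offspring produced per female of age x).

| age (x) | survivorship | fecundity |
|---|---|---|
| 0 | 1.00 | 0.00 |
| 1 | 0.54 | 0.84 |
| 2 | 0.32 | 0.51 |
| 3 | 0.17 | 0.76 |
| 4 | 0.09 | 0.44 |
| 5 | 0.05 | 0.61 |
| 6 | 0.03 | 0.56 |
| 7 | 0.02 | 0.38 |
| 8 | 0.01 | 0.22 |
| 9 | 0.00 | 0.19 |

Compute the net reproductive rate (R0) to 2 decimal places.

lx·mx by age: 0, 0.4536, 0.1632, 0.1292, 0.0396, 0.0305, 0.0168, 0.0076, 0.0022, 0
R0 = Σ lx·mx = 0.8427 → 0.84

0.84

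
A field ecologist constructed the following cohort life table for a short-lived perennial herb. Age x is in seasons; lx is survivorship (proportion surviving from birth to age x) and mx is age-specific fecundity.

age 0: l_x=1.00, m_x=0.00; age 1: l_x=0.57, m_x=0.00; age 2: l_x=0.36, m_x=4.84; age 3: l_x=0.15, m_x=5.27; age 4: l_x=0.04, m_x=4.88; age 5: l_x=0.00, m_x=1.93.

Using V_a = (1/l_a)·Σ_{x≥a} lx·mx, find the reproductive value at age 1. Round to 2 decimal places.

lx·mx for x ≥ 1: 0, 1.7424, 0.7905, 0.1952, 0 → sum = 2.7281
V_1 = 2.7281 / l_1 = 2.7281 / 0.57 = 4.78614… → 4.79

4.79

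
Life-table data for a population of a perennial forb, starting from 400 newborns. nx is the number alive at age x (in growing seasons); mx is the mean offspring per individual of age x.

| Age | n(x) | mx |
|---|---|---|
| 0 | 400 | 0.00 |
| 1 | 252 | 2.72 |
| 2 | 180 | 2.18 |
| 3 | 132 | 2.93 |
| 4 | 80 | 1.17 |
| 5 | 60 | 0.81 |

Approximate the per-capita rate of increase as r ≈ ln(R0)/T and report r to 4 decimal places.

lx = nx/n0 = nx/400: 1, 0.63, 0.45, 0.33, 0.2, 0.15
R0 = Σ lx·mx = 0 + 1.7136 + 0.981 + 0.9669 + 0.234 + 0.1215 = 4.017
Σ x·lx·mx = 8.1198; T = 8.1198/4.017 = 2.02136…
r ≈ ln(R0)/T = ln(4.017)/2.02136… = 0.687921… → 0.6879

0.6879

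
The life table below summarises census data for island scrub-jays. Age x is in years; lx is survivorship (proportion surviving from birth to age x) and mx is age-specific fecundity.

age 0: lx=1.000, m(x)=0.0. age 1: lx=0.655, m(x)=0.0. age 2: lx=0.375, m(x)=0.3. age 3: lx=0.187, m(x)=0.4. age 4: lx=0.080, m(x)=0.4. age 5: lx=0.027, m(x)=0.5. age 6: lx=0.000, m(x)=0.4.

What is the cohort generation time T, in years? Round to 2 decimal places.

lx·mx: 0, 0, 0.1125, 0.0748, 0.032, 0.0135, 0 → R0 = 0.2328
x·lx·mx: 0, 0, 0.225, 0.2244, 0.128, 0.0675, 0 → Σ = 0.6449
T = 0.6449 / 0.2328 = 2.770189… → 2.77

2.77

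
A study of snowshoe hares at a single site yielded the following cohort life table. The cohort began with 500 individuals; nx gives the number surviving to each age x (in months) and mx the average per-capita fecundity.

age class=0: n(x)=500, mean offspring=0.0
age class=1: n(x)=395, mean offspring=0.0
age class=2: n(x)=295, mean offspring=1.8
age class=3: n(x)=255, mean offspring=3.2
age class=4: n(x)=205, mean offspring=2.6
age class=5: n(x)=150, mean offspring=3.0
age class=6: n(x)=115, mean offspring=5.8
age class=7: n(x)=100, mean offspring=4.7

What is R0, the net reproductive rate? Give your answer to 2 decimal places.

6.93

lx = nx/n0 = nx/500: 1, 0.79, 0.59, 0.51, 0.41, 0.3, 0.23, 0.2
lx·mx by age: 0, 0, 1.062, 1.632, 1.066, 0.9, 1.334, 0.94
R0 = Σ lx·mx = 6.934 → 6.93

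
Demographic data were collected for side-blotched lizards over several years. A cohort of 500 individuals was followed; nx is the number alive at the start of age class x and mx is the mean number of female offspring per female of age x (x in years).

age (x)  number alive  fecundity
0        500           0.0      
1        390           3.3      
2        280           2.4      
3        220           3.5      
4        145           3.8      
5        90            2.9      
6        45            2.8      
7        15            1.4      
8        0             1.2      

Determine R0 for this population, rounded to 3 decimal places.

lx = nx/n0 = nx/500: 1, 0.78, 0.56, 0.44, 0.29, 0.18, 0.09, 0.03, 0
lx·mx by age: 0, 2.574, 1.344, 1.54, 1.102, 0.522, 0.252, 0.042, 0
R0 = Σ lx·mx = 7.376 → 7.376

7.376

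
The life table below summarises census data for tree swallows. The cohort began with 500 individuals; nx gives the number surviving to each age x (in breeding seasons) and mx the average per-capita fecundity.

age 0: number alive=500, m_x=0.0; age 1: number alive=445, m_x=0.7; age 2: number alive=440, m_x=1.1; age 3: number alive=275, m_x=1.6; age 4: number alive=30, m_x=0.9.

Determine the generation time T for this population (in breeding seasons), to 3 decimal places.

lx = nx/n0 = nx/500: 1, 0.89, 0.88, 0.55, 0.06
lx·mx: 0, 0.623, 0.968, 0.88, 0.054 → R0 = 2.525
x·lx·mx: 0, 0.623, 1.936, 2.64, 0.216 → Σ = 5.415
T = 5.415 / 2.525 = 2.144554… → 2.145

2.145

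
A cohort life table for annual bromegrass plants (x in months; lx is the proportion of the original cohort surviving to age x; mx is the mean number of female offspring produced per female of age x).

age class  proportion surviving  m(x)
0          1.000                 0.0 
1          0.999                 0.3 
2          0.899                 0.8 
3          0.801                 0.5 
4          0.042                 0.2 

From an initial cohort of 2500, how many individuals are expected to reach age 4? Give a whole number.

105

Expected survivors = N0 · l_4 = 2500 × 0.042 = 105 → 105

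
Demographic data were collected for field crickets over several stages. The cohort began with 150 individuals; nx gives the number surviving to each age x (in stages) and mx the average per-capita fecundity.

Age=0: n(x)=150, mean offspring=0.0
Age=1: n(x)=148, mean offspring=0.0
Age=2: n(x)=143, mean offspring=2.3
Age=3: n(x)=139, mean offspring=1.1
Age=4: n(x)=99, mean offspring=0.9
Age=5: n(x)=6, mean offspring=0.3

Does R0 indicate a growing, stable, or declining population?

growing

lx = nx/n0 = nx/150: 1, 0.98667…, 0.95333…, 0.92667…, 0.66, 0.04
R0 = Σ lx·mx = 0 + 0 + 2.192667… + 1.019333… + 0.594 + 0.012 = 3.818…
R0 > 1, so the population is growing.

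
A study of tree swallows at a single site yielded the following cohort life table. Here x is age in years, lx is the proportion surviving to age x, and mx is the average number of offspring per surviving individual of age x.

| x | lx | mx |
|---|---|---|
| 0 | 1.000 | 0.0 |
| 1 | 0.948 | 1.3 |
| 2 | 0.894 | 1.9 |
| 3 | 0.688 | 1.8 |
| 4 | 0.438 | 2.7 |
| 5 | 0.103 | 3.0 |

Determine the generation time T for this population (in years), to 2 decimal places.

lx·mx: 0, 1.2324, 1.6986, 1.2384, 1.1826, 0.309 → R0 = 5.661
x·lx·mx: 0, 1.2324, 3.3972, 3.7152, 4.7304, 1.545 → Σ = 14.6202
T = 14.6202 / 5.661 = 2.582618… → 2.58

2.58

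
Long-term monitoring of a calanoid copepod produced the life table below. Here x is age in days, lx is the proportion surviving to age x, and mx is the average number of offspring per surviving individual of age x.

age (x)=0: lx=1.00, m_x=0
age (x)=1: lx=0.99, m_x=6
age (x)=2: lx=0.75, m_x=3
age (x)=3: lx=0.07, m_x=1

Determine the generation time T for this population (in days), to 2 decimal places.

1.29

lx·mx: 0, 5.94, 2.25, 0.07 → R0 = 8.26
x·lx·mx: 0, 5.94, 4.5, 0.21 → Σ = 10.65
T = 10.65 / 8.26 = 1.289346… → 1.29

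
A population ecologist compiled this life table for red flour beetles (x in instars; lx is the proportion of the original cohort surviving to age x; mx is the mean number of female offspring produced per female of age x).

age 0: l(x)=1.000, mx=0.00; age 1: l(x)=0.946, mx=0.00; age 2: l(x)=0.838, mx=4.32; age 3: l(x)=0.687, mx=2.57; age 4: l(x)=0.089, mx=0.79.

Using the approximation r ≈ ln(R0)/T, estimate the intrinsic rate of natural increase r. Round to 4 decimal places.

0.7222

R0 = Σ lx·mx = 0 + 0 + 3.62016 + 1.76559 + 0.07031 = 5.45606
Σ x·lx·mx = 12.81833; T = 12.81833/5.45606 = 2.34937…
r ≈ ln(R0)/T = ln(5.45606)/2.34937… = 0.722204… → 0.7222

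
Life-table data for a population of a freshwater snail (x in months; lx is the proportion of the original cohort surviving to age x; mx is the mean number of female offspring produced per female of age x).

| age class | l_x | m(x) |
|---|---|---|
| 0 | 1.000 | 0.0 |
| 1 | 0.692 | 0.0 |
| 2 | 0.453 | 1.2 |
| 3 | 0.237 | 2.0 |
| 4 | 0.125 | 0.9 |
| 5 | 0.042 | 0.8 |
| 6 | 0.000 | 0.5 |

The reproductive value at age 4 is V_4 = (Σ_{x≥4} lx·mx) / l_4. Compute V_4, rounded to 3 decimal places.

lx·mx for x ≥ 4: 0.1125, 0.0336, 0 → sum = 0.1461
V_4 = 0.1461 / l_4 = 0.1461 / 0.125 = 1.1688 → 1.169

1.169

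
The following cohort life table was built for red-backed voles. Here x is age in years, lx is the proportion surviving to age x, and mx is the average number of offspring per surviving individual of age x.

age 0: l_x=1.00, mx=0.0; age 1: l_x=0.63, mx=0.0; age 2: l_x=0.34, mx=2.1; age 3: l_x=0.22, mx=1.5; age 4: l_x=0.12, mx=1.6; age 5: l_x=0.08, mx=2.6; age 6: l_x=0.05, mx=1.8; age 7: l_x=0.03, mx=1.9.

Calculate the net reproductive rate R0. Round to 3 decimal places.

1.591

lx·mx by age: 0, 0, 0.714, 0.33, 0.192, 0.208, 0.09, 0.057
R0 = Σ lx·mx = 1.591 → 1.591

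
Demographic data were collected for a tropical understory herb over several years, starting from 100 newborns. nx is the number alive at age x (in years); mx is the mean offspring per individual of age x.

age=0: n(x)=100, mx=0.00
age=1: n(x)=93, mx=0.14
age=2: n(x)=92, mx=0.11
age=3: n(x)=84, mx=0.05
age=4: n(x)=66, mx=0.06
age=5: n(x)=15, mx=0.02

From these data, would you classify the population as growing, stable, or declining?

lx = nx/n0 = nx/100: 1, 0.93, 0.92, 0.84, 0.66, 0.15
R0 = Σ lx·mx = 0 + 0.1302 + 0.1012 + 0.042 + 0.0396 + 0.003 = 0.316
R0 < 1, so the population is declining.

declining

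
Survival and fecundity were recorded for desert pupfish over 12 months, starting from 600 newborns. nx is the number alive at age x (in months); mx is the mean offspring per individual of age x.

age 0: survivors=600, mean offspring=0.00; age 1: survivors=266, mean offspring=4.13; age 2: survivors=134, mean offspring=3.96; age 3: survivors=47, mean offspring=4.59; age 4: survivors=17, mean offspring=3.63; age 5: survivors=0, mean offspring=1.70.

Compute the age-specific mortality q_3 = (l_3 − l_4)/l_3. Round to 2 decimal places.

0.64

lx = nx/n0 = nx/600: 1, 0.44333…, 0.22333…, 0.07833…, 0.02833…, 0
q_3 = (l_3 − l_4) / l_3 = (0.078333… − 0.028333…) / 0.078333…
     = 0.05… / 0.078333… = 0.638298… → 0.64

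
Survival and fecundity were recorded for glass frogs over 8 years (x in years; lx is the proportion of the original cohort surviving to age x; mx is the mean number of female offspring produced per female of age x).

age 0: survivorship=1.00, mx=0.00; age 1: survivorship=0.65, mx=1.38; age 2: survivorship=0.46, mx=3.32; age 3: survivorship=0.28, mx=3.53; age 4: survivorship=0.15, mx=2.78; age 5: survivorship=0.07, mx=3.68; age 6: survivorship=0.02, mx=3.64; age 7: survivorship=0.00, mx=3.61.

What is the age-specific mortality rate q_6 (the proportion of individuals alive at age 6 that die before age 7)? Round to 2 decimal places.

1.00

q_6 = (l_6 − l_7) / l_6 = (0.02 − 0) / 0.02
     = 0.02 / 0.02 = 1 → 1.00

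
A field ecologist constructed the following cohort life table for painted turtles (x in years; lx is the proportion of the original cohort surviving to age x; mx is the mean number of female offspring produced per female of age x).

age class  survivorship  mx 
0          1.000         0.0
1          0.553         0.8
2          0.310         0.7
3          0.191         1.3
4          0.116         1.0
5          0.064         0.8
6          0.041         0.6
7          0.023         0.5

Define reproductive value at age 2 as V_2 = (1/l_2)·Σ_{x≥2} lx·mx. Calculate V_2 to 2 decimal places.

2.16

lx·mx for x ≥ 2: 0.217, 0.2483, 0.116, 0.0512, 0.0246, 0.0115 → sum = 0.6686
V_2 = 0.6686 / l_2 = 0.6686 / 0.31 = 2.156774… → 2.16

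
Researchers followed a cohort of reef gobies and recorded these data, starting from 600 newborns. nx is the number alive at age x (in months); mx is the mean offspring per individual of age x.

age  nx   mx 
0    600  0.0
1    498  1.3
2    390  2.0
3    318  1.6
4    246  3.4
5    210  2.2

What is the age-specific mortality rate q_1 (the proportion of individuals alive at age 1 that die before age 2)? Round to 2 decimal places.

lx = nx/n0 = nx/600: 1, 0.83, 0.65, 0.53, 0.41, 0.35
q_1 = (l_1 − l_2) / l_1 = (0.83 − 0.65) / 0.83
     = 0.18 / 0.83 = 0.216867… → 0.22

0.22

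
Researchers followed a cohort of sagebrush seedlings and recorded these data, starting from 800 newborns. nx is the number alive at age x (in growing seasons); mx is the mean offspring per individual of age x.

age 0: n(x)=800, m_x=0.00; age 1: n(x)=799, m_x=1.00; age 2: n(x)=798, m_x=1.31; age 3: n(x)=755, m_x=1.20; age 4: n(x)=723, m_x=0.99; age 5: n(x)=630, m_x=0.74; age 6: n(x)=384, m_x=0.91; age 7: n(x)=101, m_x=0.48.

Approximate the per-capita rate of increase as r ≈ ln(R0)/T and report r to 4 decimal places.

lx = nx/n0 = nx/800: 1, 0.99875, 0.9975, 0.94375, 0.90375, 0.7875, 0.48, 0.12625
R0 = Σ lx·mx = 0 + 0.99875… + 1.30673… + 1.1325… + 0.89471… + 0.58275… + 0.4368 + 0.0606… = 5.412838…
Σ x·lx·mx = 16.5473…; T = 16.5473…/5.412838… = 3.05705…
r ≈ ln(R0)/T = ln(5.412838…)/3.05705… = 0.55242… → 0.5524

0.5524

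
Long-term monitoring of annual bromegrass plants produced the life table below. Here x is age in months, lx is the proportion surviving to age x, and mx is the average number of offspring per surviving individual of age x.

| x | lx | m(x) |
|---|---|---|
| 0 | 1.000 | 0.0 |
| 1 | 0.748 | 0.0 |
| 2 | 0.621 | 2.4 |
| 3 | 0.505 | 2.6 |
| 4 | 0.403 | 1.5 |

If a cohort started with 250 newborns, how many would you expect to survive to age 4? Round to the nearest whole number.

Expected survivors = N0 · l_4 = 250 × 0.403 = 100.75 → 101

101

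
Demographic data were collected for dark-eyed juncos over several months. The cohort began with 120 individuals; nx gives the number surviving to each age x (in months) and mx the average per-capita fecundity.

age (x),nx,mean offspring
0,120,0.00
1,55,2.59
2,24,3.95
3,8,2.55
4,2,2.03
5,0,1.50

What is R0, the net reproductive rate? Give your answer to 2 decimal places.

lx = nx/n0 = nx/120: 1, 0.45833…, 0.2, 0.06667…, 0.01667…, 0
lx·mx by age: 0, 1.187083…, 0.79, 0.17…, 0.033833…, 0
R0 = Σ lx·mx = 2.180917… → 2.18

2.18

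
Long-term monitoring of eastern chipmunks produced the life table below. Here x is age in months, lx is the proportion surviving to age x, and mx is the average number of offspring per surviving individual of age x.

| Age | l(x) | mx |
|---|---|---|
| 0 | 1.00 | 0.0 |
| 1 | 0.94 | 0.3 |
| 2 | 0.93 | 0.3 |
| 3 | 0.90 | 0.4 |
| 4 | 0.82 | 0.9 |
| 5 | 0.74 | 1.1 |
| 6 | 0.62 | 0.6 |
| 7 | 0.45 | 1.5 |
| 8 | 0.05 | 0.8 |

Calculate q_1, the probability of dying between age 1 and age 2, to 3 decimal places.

q_1 = (l_1 − l_2) / l_1 = (0.94 − 0.93) / 0.94
     = 0.01 / 0.94 = 0.010638… → 0.011

0.011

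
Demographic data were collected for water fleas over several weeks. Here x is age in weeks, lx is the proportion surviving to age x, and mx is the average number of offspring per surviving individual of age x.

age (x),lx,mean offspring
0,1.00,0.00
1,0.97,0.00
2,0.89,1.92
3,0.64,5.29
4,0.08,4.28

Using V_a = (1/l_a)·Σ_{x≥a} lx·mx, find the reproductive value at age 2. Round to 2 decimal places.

6.11

lx·mx for x ≥ 2: 1.7088, 3.3856, 0.3424 → sum = 5.4368
V_2 = 5.4368 / l_2 = 5.4368 / 0.89 = 6.108764… → 6.11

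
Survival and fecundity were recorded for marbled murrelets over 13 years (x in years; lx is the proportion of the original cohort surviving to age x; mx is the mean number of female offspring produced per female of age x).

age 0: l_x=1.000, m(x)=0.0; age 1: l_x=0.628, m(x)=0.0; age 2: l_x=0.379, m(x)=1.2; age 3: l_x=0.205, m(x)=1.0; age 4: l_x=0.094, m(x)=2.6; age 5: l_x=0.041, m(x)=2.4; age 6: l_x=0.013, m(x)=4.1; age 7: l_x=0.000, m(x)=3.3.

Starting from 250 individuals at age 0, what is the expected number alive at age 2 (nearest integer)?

95

Expected survivors = N0 · l_2 = 250 × 0.379 = 94.75 → 95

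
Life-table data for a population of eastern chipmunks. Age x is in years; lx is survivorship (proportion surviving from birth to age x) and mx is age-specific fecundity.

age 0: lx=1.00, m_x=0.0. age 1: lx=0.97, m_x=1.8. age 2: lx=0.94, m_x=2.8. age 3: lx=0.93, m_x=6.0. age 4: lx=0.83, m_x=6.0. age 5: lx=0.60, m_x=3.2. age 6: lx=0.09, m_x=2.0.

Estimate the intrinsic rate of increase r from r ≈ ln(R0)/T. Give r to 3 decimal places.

R0 = Σ lx·mx = 0 + 1.746 + 2.632 + 5.58 + 4.98 + 1.92 + 0.18 = 17.038
Σ x·lx·mx = 54.35; T = 54.35/17.038 = 3.18993…
r ≈ ln(R0)/T = ln(17.038)/3.18993… = 0.88887… → 0.889

0.889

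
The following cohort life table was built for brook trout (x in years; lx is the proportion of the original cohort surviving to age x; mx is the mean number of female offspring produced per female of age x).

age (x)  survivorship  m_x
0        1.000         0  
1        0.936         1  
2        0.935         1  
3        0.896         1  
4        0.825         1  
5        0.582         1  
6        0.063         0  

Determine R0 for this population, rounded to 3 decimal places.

lx·mx by age: 0, 0.936, 0.935, 0.896, 0.825, 0.582, 0
R0 = Σ lx·mx = 4.174 → 4.174

4.174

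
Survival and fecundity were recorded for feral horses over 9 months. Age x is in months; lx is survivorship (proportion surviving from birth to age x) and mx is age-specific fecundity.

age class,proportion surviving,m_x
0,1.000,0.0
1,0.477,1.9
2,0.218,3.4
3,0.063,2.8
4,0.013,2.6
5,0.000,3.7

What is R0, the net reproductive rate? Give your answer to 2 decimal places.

1.86

lx·mx by age: 0, 0.9063, 0.7412, 0.1764, 0.0338, 0
R0 = Σ lx·mx = 1.8577 → 1.86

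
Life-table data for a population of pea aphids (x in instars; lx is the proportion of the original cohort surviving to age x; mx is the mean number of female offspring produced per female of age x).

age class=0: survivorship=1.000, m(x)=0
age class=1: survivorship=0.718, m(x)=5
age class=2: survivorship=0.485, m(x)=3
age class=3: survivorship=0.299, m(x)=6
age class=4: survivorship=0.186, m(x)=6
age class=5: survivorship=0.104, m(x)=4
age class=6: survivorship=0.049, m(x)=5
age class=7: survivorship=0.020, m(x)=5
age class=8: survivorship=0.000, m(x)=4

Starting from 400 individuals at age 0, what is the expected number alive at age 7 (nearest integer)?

Expected survivors = N0 · l_7 = 400 × 0.020 = 8 → 8

8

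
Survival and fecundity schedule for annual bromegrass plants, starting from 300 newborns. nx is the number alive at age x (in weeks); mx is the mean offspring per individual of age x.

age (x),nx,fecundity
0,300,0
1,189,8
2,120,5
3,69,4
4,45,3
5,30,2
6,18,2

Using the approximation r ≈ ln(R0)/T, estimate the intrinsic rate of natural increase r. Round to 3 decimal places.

1.235

lx = nx/n0 = nx/300: 1, 0.63, 0.4, 0.23, 0.15, 0.1, 0.06
R0 = Σ lx·mx = 0 + 5.04 + 2 + 0.92 + 0.45 + 0.2 + 0.12 = 8.73
Σ x·lx·mx = 15.32; T = 15.32/8.73 = 1.75487…
r ≈ ln(R0)/T = ln(8.73)/1.75487… = 1.23472… → 1.235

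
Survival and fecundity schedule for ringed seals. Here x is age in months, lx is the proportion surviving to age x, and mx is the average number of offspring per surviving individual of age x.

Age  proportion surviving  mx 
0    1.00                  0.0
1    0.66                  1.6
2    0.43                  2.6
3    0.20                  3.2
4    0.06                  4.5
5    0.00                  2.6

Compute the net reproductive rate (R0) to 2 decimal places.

3.08

lx·mx by age: 0, 1.056, 1.118, 0.64, 0.27, 0
R0 = Σ lx·mx = 3.084 → 3.08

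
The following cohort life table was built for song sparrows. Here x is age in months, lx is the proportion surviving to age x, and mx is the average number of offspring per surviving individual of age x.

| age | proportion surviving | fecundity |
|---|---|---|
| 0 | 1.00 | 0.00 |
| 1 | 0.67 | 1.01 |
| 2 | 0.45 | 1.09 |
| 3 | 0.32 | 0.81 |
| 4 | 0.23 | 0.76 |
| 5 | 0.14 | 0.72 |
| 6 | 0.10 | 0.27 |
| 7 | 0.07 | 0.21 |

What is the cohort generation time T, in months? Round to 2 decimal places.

lx·mx: 0, 0.6767, 0.4905, 0.2592, 0.1748, 0.1008, 0.027, 0.0147 → R0 = 1.7437
x·lx·mx: 0, 0.6767, 0.981, 0.7776, 0.6992, 0.504, 0.162, 0.1029 → Σ = 3.9034
T = 3.9034 / 1.7437 = 2.238573… → 2.24

2.24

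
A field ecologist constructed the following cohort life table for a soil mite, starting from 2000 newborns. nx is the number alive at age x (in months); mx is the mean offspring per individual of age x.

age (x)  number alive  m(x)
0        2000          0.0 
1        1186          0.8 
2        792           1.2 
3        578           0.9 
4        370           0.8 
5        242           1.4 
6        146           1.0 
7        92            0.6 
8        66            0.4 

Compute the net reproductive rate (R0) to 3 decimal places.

1.641

lx = nx/n0 = nx/2000: 1, 0.593, 0.396, 0.289, 0.185, 0.121, 0.073, 0.046, 0.033
lx·mx by age: 0, 0.4744, 0.4752, 0.2601, 0.148, 0.1694, 0.073, 0.0276, 0.0132
R0 = Σ lx·mx = 1.6409 → 1.641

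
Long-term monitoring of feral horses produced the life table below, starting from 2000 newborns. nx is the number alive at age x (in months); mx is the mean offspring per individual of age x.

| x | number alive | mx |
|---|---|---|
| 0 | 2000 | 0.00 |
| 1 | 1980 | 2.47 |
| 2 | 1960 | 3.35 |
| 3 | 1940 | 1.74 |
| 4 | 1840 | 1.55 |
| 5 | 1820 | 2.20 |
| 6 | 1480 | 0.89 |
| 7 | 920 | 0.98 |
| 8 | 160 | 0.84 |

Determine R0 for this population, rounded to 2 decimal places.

lx = nx/n0 = nx/2000: 1, 0.99, 0.98, 0.97, 0.92, 0.91, 0.74, 0.46, 0.08
lx·mx by age: 0, 2.4453, 3.283, 1.6878, 1.426, 2.002, 0.6586, 0.4508, 0.0672
R0 = Σ lx·mx = 12.0207 → 12.02

12.02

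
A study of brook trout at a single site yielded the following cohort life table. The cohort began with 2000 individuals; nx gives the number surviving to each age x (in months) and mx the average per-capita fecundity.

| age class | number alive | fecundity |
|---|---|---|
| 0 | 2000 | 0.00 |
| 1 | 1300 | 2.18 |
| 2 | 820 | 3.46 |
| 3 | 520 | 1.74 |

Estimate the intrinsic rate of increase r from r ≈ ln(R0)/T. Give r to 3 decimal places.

lx = nx/n0 = nx/2000: 1, 0.65, 0.41, 0.26
R0 = Σ lx·mx = 0 + 1.417 + 1.4186 + 0.4524 = 3.288
Σ x·lx·mx = 5.6114; T = 5.6114/3.288 = 1.70663…
r ≈ ln(R0)/T = ln(3.288)/1.70663… = 0.69744… → 0.697

0.697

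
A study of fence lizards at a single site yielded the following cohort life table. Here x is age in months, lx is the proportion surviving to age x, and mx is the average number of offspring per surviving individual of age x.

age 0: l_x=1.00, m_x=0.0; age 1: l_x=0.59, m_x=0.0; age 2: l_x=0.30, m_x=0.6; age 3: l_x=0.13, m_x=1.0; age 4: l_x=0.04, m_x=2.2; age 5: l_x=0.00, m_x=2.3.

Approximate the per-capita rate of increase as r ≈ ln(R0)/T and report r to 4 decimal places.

R0 = Σ lx·mx = 0 + 0 + 0.18 + 0.13 + 0.088 + 0 = 0.398
Σ x·lx·mx = 1.102; T = 1.102/0.398 = 2.76884…
r ≈ ln(R0)/T = ln(0.398)/2.76884… = -0.332739… → -0.3327

-0.3327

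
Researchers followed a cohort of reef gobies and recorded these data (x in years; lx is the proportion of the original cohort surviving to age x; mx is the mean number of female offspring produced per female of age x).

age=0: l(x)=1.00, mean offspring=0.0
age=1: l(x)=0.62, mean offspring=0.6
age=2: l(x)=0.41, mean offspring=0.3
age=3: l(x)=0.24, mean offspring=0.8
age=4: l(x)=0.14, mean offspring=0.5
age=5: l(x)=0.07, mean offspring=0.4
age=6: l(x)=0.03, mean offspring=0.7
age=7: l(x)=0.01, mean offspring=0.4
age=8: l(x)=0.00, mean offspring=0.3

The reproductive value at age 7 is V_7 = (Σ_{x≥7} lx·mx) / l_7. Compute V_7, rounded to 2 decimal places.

lx·mx for x ≥ 7: 0.004, 0 → sum = 0.004
V_7 = 0.004 / l_7 = 0.004 / 0.01 = 0.4 → 0.40

0.40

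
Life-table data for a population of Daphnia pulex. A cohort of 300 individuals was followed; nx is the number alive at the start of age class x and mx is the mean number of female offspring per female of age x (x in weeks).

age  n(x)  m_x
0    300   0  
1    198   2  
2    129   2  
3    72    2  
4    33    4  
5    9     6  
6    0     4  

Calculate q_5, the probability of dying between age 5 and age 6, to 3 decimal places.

lx = nx/n0 = nx/300: 1, 0.66, 0.43, 0.24, 0.11, 0.03, 0
q_5 = (l_5 − l_6) / l_5 = (0.03 − 0) / 0.03
     = 0.03 / 0.03 = 1 → 1.000

1.000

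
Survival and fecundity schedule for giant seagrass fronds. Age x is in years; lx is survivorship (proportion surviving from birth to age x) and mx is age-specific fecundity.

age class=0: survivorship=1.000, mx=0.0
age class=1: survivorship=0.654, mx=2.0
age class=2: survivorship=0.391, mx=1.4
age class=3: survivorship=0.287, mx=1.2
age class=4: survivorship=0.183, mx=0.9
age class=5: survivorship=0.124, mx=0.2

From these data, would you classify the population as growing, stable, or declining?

R0 = Σ lx·mx = 0 + 1.308 + 0.5474 + 0.3444 + 0.1647 + 0.0248 = 2.3893
R0 > 1, so the population is growing.

growing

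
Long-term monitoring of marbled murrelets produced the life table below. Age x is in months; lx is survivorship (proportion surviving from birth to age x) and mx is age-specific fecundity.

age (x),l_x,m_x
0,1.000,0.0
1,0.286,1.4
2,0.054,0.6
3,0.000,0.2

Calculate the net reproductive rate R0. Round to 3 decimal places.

0.433

lx·mx by age: 0, 0.4004, 0.0324, 0
R0 = Σ lx·mx = 0.4328 → 0.433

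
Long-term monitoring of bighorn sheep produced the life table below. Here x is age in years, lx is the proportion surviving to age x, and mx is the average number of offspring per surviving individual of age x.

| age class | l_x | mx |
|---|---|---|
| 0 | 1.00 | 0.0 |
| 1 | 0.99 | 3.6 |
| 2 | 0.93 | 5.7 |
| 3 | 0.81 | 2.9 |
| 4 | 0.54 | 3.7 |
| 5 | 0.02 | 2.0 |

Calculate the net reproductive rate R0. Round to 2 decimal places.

13.25

lx·mx by age: 0, 3.564, 5.301, 2.349, 1.998, 0.04
R0 = Σ lx·mx = 13.252 → 13.25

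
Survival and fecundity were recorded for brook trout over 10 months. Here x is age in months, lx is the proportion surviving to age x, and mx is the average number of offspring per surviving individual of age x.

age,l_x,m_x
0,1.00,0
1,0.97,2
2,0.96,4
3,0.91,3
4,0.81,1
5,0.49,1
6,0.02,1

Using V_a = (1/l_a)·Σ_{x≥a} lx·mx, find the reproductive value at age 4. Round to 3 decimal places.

lx·mx for x ≥ 4: 0.81, 0.49, 0.02 → sum = 1.32
V_4 = 1.32 / l_4 = 1.32 / 0.81 = 1.62963… → 1.630

1.630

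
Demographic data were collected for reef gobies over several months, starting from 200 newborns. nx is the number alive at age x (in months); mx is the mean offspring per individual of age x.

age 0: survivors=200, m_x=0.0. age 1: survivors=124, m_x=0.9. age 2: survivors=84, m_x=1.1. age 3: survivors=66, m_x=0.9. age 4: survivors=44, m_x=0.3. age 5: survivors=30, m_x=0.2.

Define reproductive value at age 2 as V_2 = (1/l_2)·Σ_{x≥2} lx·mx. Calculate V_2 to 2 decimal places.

lx = nx/n0 = nx/200: 1, 0.62, 0.42, 0.33, 0.22, 0.15
lx·mx for x ≥ 2: 0.462, 0.297, 0.066, 0.03 → sum = 0.855
V_2 = 0.855 / l_2 = 0.855 / 0.42 = 2.035714… → 2.04

2.04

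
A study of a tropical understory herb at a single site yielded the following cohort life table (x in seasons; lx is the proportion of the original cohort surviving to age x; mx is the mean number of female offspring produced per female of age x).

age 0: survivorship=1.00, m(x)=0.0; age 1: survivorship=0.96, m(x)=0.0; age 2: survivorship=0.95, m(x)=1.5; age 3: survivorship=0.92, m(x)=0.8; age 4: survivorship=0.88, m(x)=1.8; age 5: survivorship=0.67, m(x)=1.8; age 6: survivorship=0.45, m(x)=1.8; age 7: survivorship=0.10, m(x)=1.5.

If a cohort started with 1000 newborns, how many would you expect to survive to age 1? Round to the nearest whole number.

960

Expected survivors = N0 · l_1 = 1000 × 0.96 = 960 → 960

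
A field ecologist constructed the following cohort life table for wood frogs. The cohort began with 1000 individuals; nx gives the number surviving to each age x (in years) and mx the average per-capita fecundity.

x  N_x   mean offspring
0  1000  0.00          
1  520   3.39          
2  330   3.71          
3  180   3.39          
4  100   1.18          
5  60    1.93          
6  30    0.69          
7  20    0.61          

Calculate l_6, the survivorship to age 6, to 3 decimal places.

0.030

l_6 = n_6/n_0 = 30/1000 = 0.03 → 0.030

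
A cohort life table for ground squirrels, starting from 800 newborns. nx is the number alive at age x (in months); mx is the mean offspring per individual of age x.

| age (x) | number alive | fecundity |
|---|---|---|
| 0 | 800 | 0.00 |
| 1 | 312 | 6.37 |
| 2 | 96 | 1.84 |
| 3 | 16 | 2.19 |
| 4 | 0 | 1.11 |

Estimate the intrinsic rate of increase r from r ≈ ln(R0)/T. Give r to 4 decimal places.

lx = nx/n0 = nx/800: 1, 0.39, 0.12, 0.02, 0
R0 = Σ lx·mx = 0 + 2.4843 + 0.2208 + 0.0438 + 0 = 2.7489
Σ x·lx·mx = 3.0573; T = 3.0573/2.7489 = 1.11219…
r ≈ ln(R0)/T = ln(2.7489)/1.11219… = 0.909198… → 0.9092

0.9092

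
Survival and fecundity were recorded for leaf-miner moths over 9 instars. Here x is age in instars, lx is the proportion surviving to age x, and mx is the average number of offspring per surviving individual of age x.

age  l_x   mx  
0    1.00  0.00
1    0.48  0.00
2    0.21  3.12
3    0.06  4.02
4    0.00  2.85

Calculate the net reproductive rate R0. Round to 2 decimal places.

0.90

lx·mx by age: 0, 0, 0.6552, 0.2412, 0
R0 = Σ lx·mx = 0.8964 → 0.90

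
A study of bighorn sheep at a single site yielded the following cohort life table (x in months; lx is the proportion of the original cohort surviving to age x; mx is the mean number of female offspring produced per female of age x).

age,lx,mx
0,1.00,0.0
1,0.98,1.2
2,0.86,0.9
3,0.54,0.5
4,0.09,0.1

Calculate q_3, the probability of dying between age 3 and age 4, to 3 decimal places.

q_3 = (l_3 − l_4) / l_3 = (0.54 − 0.09) / 0.54
     = 0.45 / 0.54 = 0.833333… → 0.833

0.833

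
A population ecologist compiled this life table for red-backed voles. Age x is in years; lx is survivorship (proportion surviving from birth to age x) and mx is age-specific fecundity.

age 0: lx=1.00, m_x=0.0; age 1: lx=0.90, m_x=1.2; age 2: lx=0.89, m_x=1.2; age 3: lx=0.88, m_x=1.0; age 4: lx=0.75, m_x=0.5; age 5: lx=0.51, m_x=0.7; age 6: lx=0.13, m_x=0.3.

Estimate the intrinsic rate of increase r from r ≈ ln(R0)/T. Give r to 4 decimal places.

0.5409

R0 = Σ lx·mx = 0 + 1.08 + 1.068 + 0.88 + 0.375 + 0.357 + 0.039 = 3.799
Σ x·lx·mx = 9.375; T = 9.375/3.799 = 2.46775…
r ≈ ln(R0)/T = ln(3.799)/2.46775… = 0.540871… → 0.5409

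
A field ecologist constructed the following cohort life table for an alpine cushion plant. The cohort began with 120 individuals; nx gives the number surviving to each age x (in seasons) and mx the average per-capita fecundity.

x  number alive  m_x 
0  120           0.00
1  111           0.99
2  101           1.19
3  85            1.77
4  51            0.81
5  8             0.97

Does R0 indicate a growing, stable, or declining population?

growing

lx = nx/n0 = nx/120: 1, 0.925, 0.84167…, 0.70833…, 0.425, 0.06667…
R0 = Σ lx·mx = 0 + 0.91575 + 1.001583… + 1.25375… + 0.34425 + 0.064667… = 3.58…
R0 > 1, so the population is growing.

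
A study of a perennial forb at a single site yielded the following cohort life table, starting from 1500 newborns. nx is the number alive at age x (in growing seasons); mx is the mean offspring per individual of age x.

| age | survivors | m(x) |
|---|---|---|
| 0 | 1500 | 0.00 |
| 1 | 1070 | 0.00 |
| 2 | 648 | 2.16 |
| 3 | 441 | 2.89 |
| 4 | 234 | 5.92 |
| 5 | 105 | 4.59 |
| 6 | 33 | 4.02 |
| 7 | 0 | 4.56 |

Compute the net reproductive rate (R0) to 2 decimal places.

lx = nx/n0 = nx/1500: 1, 0.71333…, 0.432, 0.294, 0.156, 0.07, 0.022, 0
lx·mx by age: 0, 0, 0.93312, 0.84966, 0.92352, 0.3213, 0.08844, 0
R0 = Σ lx·mx = 3.11604… → 3.12

3.12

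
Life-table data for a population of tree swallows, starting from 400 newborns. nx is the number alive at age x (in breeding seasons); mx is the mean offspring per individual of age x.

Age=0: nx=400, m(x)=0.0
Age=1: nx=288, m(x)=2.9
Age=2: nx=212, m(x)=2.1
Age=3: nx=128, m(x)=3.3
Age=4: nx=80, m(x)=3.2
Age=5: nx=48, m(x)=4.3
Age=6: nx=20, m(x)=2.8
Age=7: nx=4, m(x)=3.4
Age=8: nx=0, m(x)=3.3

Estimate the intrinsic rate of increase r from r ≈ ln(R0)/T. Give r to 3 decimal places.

0.702

lx = nx/n0 = nx/400: 1, 0.72, 0.53, 0.32, 0.2, 0.12, 0.05, 0.01, 0
R0 = Σ lx·mx = 0 + 2.088 + 1.113 + 1.056 + 0.64 + 0.516 + 0.14 + 0.034 + 0 = 5.587
Σ x·lx·mx = 13.7; T = 13.7/5.587 = 2.45212…
r ≈ ln(R0)/T = ln(5.587)/2.45212… = 0.70161… → 0.702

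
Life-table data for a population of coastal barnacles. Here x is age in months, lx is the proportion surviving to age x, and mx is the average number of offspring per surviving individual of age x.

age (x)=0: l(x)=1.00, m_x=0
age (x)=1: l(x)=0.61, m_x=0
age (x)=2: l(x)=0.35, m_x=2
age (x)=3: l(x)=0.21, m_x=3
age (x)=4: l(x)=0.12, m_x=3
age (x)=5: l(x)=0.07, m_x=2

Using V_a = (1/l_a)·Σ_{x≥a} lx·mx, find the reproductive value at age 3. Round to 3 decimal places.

lx·mx for x ≥ 3: 0.63, 0.36, 0.14 → sum = 1.13
V_3 = 1.13 / l_3 = 1.13 / 0.21 = 5.380952… → 5.381

5.381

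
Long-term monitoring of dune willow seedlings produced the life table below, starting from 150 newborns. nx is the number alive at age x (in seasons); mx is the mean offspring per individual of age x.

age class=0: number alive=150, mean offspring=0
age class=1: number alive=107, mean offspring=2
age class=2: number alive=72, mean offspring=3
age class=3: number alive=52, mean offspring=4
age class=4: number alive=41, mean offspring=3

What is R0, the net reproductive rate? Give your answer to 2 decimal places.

lx = nx/n0 = nx/150: 1, 0.71333…, 0.48, 0.34667…, 0.27333…
lx·mx by age: 0, 1.426667…, 1.44, 1.386667…, 0.82…
R0 = Σ lx·mx = 5.073333… → 5.07

5.07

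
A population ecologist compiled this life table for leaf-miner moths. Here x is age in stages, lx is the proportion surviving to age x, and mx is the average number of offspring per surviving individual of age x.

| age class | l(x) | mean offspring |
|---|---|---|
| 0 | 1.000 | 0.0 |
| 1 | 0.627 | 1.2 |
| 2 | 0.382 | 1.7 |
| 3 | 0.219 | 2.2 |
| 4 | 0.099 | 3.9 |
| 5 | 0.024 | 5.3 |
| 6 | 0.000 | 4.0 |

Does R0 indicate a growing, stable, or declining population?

growing

R0 = Σ lx·mx = 0 + 0.7524 + 0.6494 + 0.4818 + 0.3861 + 0.1272 + 0 = 2.3969
R0 > 1, so the population is growing.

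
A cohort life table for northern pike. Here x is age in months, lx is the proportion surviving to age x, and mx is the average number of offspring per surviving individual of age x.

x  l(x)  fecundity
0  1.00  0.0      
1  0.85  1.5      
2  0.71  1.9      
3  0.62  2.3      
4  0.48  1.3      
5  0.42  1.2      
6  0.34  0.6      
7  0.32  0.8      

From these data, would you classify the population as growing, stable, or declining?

growing

R0 = Σ lx·mx = 0 + 1.275 + 1.349 + 1.426 + 0.624 + 0.504 + 0.204 + 0.256 = 5.638
R0 > 1, so the population is growing.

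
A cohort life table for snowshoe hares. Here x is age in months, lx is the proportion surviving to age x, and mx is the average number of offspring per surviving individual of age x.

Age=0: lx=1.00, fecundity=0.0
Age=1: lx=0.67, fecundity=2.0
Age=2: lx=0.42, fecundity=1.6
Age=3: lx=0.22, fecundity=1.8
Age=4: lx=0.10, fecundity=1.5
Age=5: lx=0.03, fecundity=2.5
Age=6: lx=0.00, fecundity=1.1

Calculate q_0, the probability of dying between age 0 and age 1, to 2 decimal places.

0.33

q_0 = (l_0 − l_1) / l_0 = (1 − 0.67) / 1
     = 0.33 / 1 = 0.33 → 0.33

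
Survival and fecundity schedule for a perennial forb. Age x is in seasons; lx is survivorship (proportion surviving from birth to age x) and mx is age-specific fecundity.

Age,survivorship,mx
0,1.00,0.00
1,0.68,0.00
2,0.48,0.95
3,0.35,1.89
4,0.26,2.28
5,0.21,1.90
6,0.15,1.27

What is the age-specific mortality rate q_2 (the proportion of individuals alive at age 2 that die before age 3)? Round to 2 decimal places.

0.27

q_2 = (l_2 − l_3) / l_2 = (0.48 − 0.35) / 0.48
     = 0.13 / 0.48 = 0.270833… → 0.27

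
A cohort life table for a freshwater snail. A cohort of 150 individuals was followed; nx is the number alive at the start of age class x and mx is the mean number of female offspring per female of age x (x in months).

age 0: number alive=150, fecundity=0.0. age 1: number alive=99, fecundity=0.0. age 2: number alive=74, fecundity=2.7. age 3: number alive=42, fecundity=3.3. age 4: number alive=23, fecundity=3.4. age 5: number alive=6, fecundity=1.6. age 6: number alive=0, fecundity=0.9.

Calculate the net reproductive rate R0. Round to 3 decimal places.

lx = nx/n0 = nx/150: 1, 0.66, 0.49333…, 0.28, 0.15333…, 0.04, 0
lx·mx by age: 0, 0, 1.332…, 0.924, 0.521333…, 0.064, 0
R0 = Σ lx·mx = 2.841333… → 2.841

2.841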